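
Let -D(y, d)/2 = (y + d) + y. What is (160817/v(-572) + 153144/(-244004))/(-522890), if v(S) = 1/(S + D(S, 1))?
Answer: -8407168110026/15948406445 ≈ -527.15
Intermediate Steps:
D(y, d) = -4*y - 2*d (D(y, d) = -2*((y + d) + y) = -2*((d + y) + y) = -2*(d + 2*y) = -4*y - 2*d)
v(S) = 1/(-2 - 3*S) (v(S) = 1/(S + (-4*S - 2*1)) = 1/(S + (-4*S - 2)) = 1/(S + (-2 - 4*S)) = 1/(-2 - 3*S))
(160817/v(-572) + 153144/(-244004))/(-522890) = (160817/((-1/(2 + 3*(-572)))) + 153144/(-244004))/(-522890) = (160817/((-1/(2 - 1716))) + 153144*(-1/244004))*(-1/522890) = (160817/((-1/(-1714))) - 38286/61001)*(-1/522890) = (160817/((-1*(-1/1714))) - 38286/61001)*(-1/522890) = (160817/(1/1714) - 38286/61001)*(-1/522890) = (160817*1714 - 38286/61001)*(-1/522890) = (275640338 - 38286/61001)*(-1/522890) = (16814336220052/61001)*(-1/522890) = -8407168110026/15948406445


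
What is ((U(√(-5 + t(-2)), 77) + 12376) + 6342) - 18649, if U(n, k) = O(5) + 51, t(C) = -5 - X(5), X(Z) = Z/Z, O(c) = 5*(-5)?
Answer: 95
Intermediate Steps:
O(c) = -25
X(Z) = 1
t(C) = -6 (t(C) = -5 - 1*1 = -5 - 1 = -6)
U(n, k) = 26 (U(n, k) = -25 + 51 = 26)
((U(√(-5 + t(-2)), 77) + 12376) + 6342) - 18649 = ((26 + 12376) + 6342) - 18649 = (12402 + 6342) - 18649 = 18744 - 18649 = 95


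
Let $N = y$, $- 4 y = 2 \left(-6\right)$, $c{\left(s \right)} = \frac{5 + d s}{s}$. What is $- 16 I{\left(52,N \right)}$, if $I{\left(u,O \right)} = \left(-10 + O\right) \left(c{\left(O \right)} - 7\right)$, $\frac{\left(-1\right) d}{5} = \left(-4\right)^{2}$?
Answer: $- \frac{28672}{3} \approx -9557.3$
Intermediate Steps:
$d = -80$ ($d = - 5 \left(-4\right)^{2} = \left(-5\right) 16 = -80$)
$c{\left(s \right)} = \frac{5 - 80 s}{s}$
$y = 3$ ($y = - \frac{2 \left(-6\right)}{4} = \left(- \frac{1}{4}\right) \left(-12\right) = 3$)
$N = 3$
$I{\left(u,O \right)} = \left(-87 + \frac{5}{O}\right) \left(-10 + O\right)$ ($I{\left(u,O \right)} = \left(-10 + O\right) \left(\left(-80 + \frac{5}{O}\right) - 7\right) = \left(-10 + O\right) \left(-87 + \frac{5}{O}\right) = \left(-87 + \frac{5}{O}\right) \left(-10 + O\right)$)
$- 16 I{\left(52,N \right)} = - 16 \left(875 - 261 - \frac{50}{3}\right) = \left(-16\right) \frac{1792}{3} = - \frac{28672}{3}$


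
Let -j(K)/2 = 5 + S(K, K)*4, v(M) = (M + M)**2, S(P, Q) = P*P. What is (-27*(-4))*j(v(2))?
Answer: -222264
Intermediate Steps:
S(P, Q) = P**2
v(M) = 4*M**2 (v(M) = (2*M)**2 = 4*M**2)
j(K) = -10 - 8*K**2 (j(K) = -2*(5 + K**2*4) = -2*(5 + 4*K**2) = -10 - 8*K**2)
(-27*(-4))*j(v(2)) = (-27*(-4))*(-10 - 8*(4*2**2)**2) = 108*(-10 - 8*(4*4)**2) = 108*(-10 - 8*16**2) = 108*(-10 - 8*256) = 108*(-10 - 2048) = 108*(-2058) = -222264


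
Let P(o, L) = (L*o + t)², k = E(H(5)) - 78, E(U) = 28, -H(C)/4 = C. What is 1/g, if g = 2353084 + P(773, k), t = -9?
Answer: 1/1496871365 ≈ 6.6806e-10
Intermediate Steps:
H(C) = -4*C
k = -50 (k = 28 - 78 = -50)
P(o, L) = (-9 + L*o)² (P(o, L) = (L*o - 9)² = (-9 + L*o)²)
g = 1496871365 (g = 2353084 + (-9 - 50*773)² = 2353084 + (-9 - 38650)² = 2353084 + (-38659)² = 2353084 + 1494518281 = 1496871365)
1/g = 1/1496871365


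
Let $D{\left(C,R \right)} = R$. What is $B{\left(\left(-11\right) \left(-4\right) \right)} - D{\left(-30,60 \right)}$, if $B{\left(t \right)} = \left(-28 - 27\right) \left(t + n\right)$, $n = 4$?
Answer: $-2700$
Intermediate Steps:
$B{\left(t \right)} = -220 - 55 t$ ($B{\left(t \right)} = \left(-28 - 27\right) \left(t + 4\right) = - 55 \left(4 + t\right) = -220 - 55 t$)
$B{\left(\left(-11\right) \left(-4\right) \right)} - D{\left(-30,60 \right)} = \left(-220 - 55 \left(\left(-11\right) \left(-4\right)\right)\right) - 60 = \left(-220 - 2420\right) - 60 = -2640 - 60 = -2700$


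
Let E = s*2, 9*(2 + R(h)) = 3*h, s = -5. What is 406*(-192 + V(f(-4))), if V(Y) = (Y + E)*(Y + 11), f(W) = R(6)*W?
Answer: -122612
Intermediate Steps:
R(h) = -2 + h/3 (R(h) = -2 + (3*h)/9 = -2 + h/3)
E = -10 (E = -5*2 = -10)
f(W) = 0 (f(W) = (-2 + (⅓)*6)*W = (-2 + 2)*W = 0*W = 0)
V(Y) = (-10 + Y)*(11 + Y) (V(Y) = (Y - 10)*(Y + 11) = (-10 + Y)*(11 + Y))
406*(-192 + V(f(-4))) = 406*(-192 + (-110 + 0 + 0²)) = 406*(-192 + (-110 + 0 + 0)) = 406*(-192 - 110) = 406*(-302) = -122612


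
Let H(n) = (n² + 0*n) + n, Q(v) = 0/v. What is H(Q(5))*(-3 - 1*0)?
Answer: 0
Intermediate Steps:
Q(v) = 0
H(n) = n + n² (H(n) = (n² + 0) + n = n² + n = n + n²)
H(Q(5))*(-3 - 1*0) = (0*(1 + 0))*(-3 - 1*0) = (0*1)*(-3 + 0) = 0*(-3) = 0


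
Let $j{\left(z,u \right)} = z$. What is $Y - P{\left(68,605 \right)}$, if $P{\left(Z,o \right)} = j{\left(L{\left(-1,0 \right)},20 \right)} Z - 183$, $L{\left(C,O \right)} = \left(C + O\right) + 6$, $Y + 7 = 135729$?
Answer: $135565$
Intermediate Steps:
$Y = 135722$ ($Y = -7 + 135729 = 135722$)
$L{\left(C,O \right)} = 6 + C + O$
$P{\left(Z,o \right)} = -183 + 5 Z$ ($P{\left(Z,o \right)} = \left(6 - 1 + 0\right) Z - 183 = 5 Z - 183 = -183 + 5 Z$)
$Y - P{\left(68,605 \right)} = 135722 - \left(-183 + 5 \cdot 68\right) = 135722 - \left(-183 + 340\right) = 135722 - 157 = 135565$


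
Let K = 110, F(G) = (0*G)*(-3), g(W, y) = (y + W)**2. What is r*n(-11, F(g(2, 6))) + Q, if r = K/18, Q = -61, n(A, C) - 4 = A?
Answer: -934/9 ≈ -103.78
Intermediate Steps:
g(W, y) = (W + y)**2
F(G) = 0 (F(G) = 0*(-3) = 0)
n(A, C) = 4 + A
r = 55/9 (r = 110/18 = 110*(1/18) = 55/9 ≈ 6.1111)
r*n(-11, F(g(2, 6))) + Q = 55*(4 - 11)/9 - 61 = (55/9)*(-7) - 61 = -385/9 - 61 = -934/9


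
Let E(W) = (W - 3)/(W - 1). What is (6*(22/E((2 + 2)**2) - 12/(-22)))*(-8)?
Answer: -177984/143 ≈ -1244.6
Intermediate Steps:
E(W) = (-3 + W)/(-1 + W)
(6*(22/E((2 + 2)**2) - 12/(-22)))*(-8) = (6*(22/(((-3 + (2 + 2)**2)/(-1 + (2 + 2)**2))) - 12/(-22)))*(-8) = (6*(22/(((-3 + 4**2)/(-1 + 4**2))) - 12*(-1/22)))*(-8) = (6*(22/(((-3 + 16)/(-1 + 16))) + 6/11))*(-8) = (6*(22/((13/15)) + 6/11))*(-8) = (6*(22/(((1/15)*13)) + 6/11))*(-8) = (6*(22/(13/15) + 6/11))*(-8) = (6*(22*(15/13) + 6/11))*(-8) = (6*(330/13 + 6/11))*(-8) = (6*(3708/143))*(-8) = (22248/143)*(-8) = -177984/143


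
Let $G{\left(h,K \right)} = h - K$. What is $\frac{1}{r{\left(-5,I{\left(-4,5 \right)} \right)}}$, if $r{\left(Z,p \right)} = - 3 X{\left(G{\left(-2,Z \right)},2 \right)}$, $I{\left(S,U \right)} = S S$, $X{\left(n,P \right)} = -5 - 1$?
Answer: $\frac{1}{18} \approx 0.055556$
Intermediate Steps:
$X{\left(n,P \right)} = -6$ ($X{\left(n,P \right)} = -5 - 1 = -6$)
$I{\left(S,U \right)} = S^{2}$
$r{\left(Z,p \right)} = 18$ ($r{\left(Z,p \right)} = \left(-3\right) \left(-6\right) = 18$)
$\frac{1}{r{\left(-5,I{\left(-4,5 \right)} \right)}} = \frac{1}{18}$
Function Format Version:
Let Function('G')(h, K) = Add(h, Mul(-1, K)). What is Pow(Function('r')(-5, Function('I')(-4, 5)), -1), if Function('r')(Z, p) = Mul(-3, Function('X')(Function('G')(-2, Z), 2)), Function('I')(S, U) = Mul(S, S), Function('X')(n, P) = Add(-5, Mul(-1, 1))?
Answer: Rational(1, 18) ≈ 0.055556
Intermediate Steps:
Function('X')(n, P) = -6 (Function('X')(n, P) = Add(-5, -1) = -6)
Function('I')(S, U) = Pow(S, 2)
Function('r')(Z, p) = 18 (Function('r')(Z, p) = Mul(-3, -6) = 18)
Pow(Function('r')(-5, Function('I')(-4, 5)), -1) = Pow(18, -1) = Rational(1, 18)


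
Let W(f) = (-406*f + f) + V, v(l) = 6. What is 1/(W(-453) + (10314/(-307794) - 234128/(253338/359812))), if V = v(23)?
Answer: -6497993031/968573757279842 ≈ -6.7088e-6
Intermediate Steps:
V = 6
W(f) = 6 - 405*f (W(f) = (-406*f + f) + 6 = -405*f + 6 = 6 - 405*f)
1/(W(-453) + (10314/(-307794) - 234128/(253338/359812))) = 1/((6 - 405*(-453)) + (10314/(-307794) - 234128/(253338/359812))) = 1/((6 + 183465) + (10314*(-1/307794) - 234128/(253338*(1/359812)))) = 1/(183471 + (-1719/51299 - 234128/126669/179906)) = 1/(183471 + (-1719/51299 - 234128*179906/126669)) = 1/(183471 + (-1719/51299 - 42121031968/126669)) = 1/(183471 - 2160767036670443/6497993031) = 1/(-968573757279842/6497993031) = -6497993031/968573757279842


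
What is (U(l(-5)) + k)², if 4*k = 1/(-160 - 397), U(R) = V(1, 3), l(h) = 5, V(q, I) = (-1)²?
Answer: 4959529/4963984 ≈ 0.99910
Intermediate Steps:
V(q, I) = 1
U(R) = 1
k = -1/2228 (k = 1/(4*(-160 - 397)) = (¼)/(-557) = (¼)*(-1/557) = -1/2228 ≈ -0.00044883)
(U(l(-5)) + k)² = (1 - 1/2228)² = (2227/2228)² = 4959529/4963984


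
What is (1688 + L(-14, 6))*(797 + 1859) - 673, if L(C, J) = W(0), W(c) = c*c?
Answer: 4482655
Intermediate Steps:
W(c) = c²
L(C, J) = 0 (L(C, J) = 0² = 0)
(1688 + L(-14, 6))*(797 + 1859) - 673 = (1688 + 0)*(797 + 1859) - 673 = 1688*2656 - 673 = 4483328 - 673 = 4482655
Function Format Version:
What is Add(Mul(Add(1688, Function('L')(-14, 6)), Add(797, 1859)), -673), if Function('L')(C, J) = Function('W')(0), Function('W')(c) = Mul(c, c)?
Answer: 4482655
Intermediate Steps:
Function('W')(c) = Pow(c, 2)
Function('L')(C, J) = 0 (Function('L')(C, J) = Pow(0, 2) = 0)
Add(Mul(Add(1688, Function('L')(-14, 6)), Add(797, 1859)), -673) = Add(Mul(Add(1688, 0), Add(797, 1859)), -673) = Add(Mul(1688, 2656), -673) = Add(4483328, -673) = 4482655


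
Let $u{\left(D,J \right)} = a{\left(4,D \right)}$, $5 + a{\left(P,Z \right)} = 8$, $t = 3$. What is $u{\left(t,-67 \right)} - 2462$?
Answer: $-2459$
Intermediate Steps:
$a{\left(P,Z \right)} = 3$ ($a{\left(P,Z \right)} = -5 + 8 = 3$)
$u{\left(D,J \right)} = 3$
$u{\left(t,-67 \right)} - 2462 = 3 - 2462 = -2459$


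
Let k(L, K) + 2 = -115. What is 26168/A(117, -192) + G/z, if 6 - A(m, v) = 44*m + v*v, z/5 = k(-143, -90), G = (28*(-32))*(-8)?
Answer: -52734548/4095585 ≈ -12.876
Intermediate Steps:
k(L, K) = -117 (k(L, K) = -2 - 115 = -117)
G = 7168 (G = -896*(-8) = 7168)
z = -585 (z = 5*(-117) = -585)
A(m, v) = 6 - v**2 - 44*m (A(m, v) = 6 - (44*m + v*v) = 6 - (44*m + v**2) = 6 - (v**2 + 44*m) = 6 + (-v**2 - 44*m) = 6 - v**2 - 44*m)
26168/A(117, -192) + G/z = 26168/(6 - 1*(-192)**2 - 44*117) + 7168/(-585) = 26168/(6 - 1*36864 - 5148) + 7168*(-1/585) = 26168/(6 - 36864 - 5148) - 7168/585 = 26168/(-42006) - 7168/585 = 26168*(-1/42006) - 7168/585 = -13084/21003 - 7168/585 = -52734548/4095585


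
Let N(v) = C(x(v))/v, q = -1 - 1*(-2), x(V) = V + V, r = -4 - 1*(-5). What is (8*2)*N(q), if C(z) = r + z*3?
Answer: 112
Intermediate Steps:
r = 1 (r = -4 + 5 = 1)
x(V) = 2*V
C(z) = 1 + 3*z (C(z) = 1 + z*3 = 1 + 3*z)
q = 1 (q = -1 + 2 = 1)
N(v) = (1 + 6*v)/v (N(v) = (1 + 3*(2*v))/v = (1 + 6*v)/v)
(8*2)*N(q) = (8*2)*(6 + 1/1) = 16*(6 + 1) = 16*7 = 112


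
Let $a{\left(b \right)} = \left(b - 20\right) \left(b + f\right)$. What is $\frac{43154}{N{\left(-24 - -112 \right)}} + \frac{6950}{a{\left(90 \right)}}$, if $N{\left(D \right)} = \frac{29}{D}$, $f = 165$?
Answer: $\frac{1355730095}{10353} \approx 1.3095 \cdot 10^{5}$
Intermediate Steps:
$a{\left(b \right)} = \left(-20 + b\right) \left(165 + b\right)$ ($a{\left(b \right)} = \left(b - 20\right) \left(b + 165\right) = \left(-20 + b\right) \left(165 + b\right)$)
$\frac{43154}{N{\left(-24 - -112 \right)}} + \frac{6950}{a{\left(90 \right)}} = \frac{43154}{29 \frac{1}{-24 - -112}} + \frac{6950}{-3300 + 90^{2} + 145 \cdot 90} = \frac{43154}{29 \frac{1}{-24 + 112}} + \frac{6950}{-3300 + 8100 + 13050} = \frac{43154}{29 \cdot \frac{1}{88}} + \frac{6950}{17850} = \frac{43154}{29 \cdot \frac{1}{88}} + 6950 \cdot \frac{1}{17850} = \frac{43154}{\frac{29}{88}} + \frac{139}{357} = 43154 \cdot \frac{88}{29} + \frac{139}{357} = \frac{3797552}{29} + \frac{139}{357} = \frac{1355730095}{10353}$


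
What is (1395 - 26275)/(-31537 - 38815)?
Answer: 1555/4397 ≈ 0.35365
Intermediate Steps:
(1395 - 26275)/(-31537 - 38815) = -24880/(-70352) = -24880*(-1/70352) = 1555/4397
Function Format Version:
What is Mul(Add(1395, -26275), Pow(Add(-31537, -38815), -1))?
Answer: Rational(1555, 4397) ≈ 0.35365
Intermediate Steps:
Mul(Add(1395, -26275), Pow(Add(-31537, -38815), -1)) = Mul(-24880, Pow(-70352, -1)) = Mul(-24880, Rational(-1, 70352)) = Rational(1555, 4397)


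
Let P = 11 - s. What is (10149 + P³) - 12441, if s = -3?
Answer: 452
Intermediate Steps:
P = 14 (P = 11 - 1*(-3) = 11 + 3 = 14)
(10149 + P³) - 12441 = (10149 + 14³) - 12441 = (10149 + 2744) - 12441 = 12893 - 12441 = 452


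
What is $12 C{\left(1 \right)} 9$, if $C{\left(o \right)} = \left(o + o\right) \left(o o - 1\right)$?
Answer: $0$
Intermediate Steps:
$C{\left(o \right)} = 2 o \left(-1 + o^{2}\right)$ ($C{\left(o \right)} = 2 o \left(o^{2} - 1\right) = 2 o \left(-1 + o^{2}\right)$)
$12 C{\left(1 \right)} 9 = 12 \cdot 2 \cdot 1 \left(-1 + 1^{2}\right) 9 = 12 \cdot 2 \cdot 1 \left(-1 + 1\right) 9 = 12 \cdot 2 \cdot 1 \cdot 0 \cdot 9 = 12 \cdot 0 \cdot 9 = 12 \cdot 0 = 0$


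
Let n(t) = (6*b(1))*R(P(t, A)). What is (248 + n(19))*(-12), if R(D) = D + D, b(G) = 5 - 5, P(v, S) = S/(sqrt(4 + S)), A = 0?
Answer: -2976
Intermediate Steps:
P(v, S) = S/sqrt(4 + S)
b(G) = 0
R(D) = 2*D
n(t) = 0 (n(t) = (6*0)*(2*(0/sqrt(4 + 0))) = 0*(2*(0/sqrt(4))) = 0*(2*(0*(1/2))) = 0*(2*0) = 0*0 = 0)
(248 + n(19))*(-12) = (248 + 0)*(-12) = 248*(-12) = -2976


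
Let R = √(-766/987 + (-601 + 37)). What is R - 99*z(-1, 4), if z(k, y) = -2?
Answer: 198 + I*√550187358/987 ≈ 198.0 + 23.765*I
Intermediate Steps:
R = I*√550187358/987 (R = √(-766*1/987 - 564) = √(-766/987 - 564) = √(-557434/987) = I*√550187358/987 ≈ 23.765*I)
R - 99*z(-1, 4) = I*√550187358/987 - 99*(-2) = I*√550187358/987 + 198 = 198 + I*√550187358/987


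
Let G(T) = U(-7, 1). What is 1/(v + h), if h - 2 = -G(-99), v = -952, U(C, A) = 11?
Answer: -1/961 ≈ -0.0010406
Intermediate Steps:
G(T) = 11
h = -9 (h = 2 - 1*11 = 2 - 11 = -9)
1/(v + h) = 1/(-952 - 9) = 1/(-961) = -1/961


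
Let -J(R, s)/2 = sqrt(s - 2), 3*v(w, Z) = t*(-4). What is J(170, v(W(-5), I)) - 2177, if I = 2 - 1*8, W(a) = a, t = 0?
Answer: -2177 - 2*I*sqrt(2) ≈ -2177.0 - 2.8284*I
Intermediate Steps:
I = -6 (I = 2 - 8 = -6)
v(w, Z) = 0 (v(w, Z) = (0*(-4))/3 = (1/3)*0 = 0)
J(R, s) = -2*sqrt(-2 + s) (J(R, s) = -2*sqrt(s - 2) = -2*sqrt(-2 + s))
J(170, v(W(-5), I)) - 2177 = -2*sqrt(-2 + 0) - 2177 = -2*I*sqrt(2) - 2177 = -2177 - 2*I*sqrt(2)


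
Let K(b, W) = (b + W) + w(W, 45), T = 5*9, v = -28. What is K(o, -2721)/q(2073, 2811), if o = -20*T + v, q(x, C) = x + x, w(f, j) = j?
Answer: -1802/2073 ≈ -0.86927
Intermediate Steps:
T = 45
q(x, C) = 2*x
o = -928 (o = -20*45 - 28 = -900 - 28 = -928)
K(b, W) = 45 + W + b (K(b, W) = (b + W) + 45 = (W + b) + 45 = 45 + W + b)
K(o, -2721)/q(2073, 2811) = (45 - 2721 - 928)/((2*2073)) = -3604/4146 = -3604*1/4146 = -1802/2073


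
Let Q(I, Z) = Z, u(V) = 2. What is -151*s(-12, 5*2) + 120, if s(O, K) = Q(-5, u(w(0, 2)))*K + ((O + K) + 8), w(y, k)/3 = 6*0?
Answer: -3806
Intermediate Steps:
w(y, k) = 0 (w(y, k) = 3*(6*0) = 3*0 = 0)
s(O, K) = 8 + O + 3*K (s(O, K) = 2*K + ((O + K) + 8) = 2*K + ((K + O) + 8) = 2*K + (8 + K + O) = 8 + O + 3*K)
-151*s(-12, 5*2) + 120 = -151*(8 - 12 + 3*(5*2)) + 120 = -151*(8 - 12 + 3*10) + 120 = -151*(8 - 12 + 30) + 120 = -151*26 + 120 = -3926 + 120 = -3806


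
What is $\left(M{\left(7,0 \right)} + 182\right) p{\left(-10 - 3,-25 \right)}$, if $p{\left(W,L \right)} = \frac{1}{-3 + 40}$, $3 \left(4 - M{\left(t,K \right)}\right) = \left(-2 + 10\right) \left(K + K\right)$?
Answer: $\frac{186}{37} \approx 5.027$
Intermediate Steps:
$M{\left(t,K \right)} = 4 - \frac{16 K}{3}$ ($M{\left(t,K \right)} = 4 - \frac{\left(-2 + 10\right) \left(K + K\right)}{3} = 4 - \frac{8 \cdot 2 K}{3} = 4 - \frac{16 K}{3}$)
$p{\left(W,L \right)} = \frac{1}{37}$
$\left(M{\left(7,0 \right)} + 182\right) p{\left(-10 - 3,-25 \right)} = \left(\left(4 - 0\right) + 182\right) \frac{1}{37} = \left(\left(4 + 0\right) + 182\right) \frac{1}{37} = \left(4 + 182\right) \frac{1}{37} = 186 \cdot \frac{1}{37} = \frac{186}{37}$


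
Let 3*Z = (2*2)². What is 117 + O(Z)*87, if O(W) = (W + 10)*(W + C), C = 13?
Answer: 73721/3 ≈ 24574.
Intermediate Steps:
Z = 16/3 (Z = (2*2)²/3 = (⅓)*4² = (⅓)*16 = 16/3 ≈ 5.3333)
O(W) = (10 + W)*(13 + W) (O(W) = (W + 10)*(W + 13) = (10 + W)*(13 + W))
117 + O(Z)*87 = 117 + (130 + (16/3)² + 23*(16/3))*87 = 117 + (130 + 256/9 + 368/3)*87 = 117 + (2530/9)*87 = 117 + 73370/3 = 73721/3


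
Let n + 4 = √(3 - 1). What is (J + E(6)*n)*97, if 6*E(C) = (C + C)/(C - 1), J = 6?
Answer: 2134/5 + 194*√2/5 ≈ 481.67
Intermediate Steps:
n = -4 + √2 (n = -4 + √(3 - 1) = -4 + √2 ≈ -2.5858)
E(C) = C/(3*(-1 + C)) (E(C) = ((C + C)/(C - 1))/6 = ((2*C)/(-1 + C))/6 = (2*C/(-1 + C))/6 = C/(3*(-1 + C)))
(J + E(6)*n)*97 = (6 + ((⅓)*6/(-1 + 6))*(-4 + √2))*97 = (6 + ((⅓)*6/5)*(-4 + √2))*97 = (6 + ((⅓)*6*(⅕))*(-4 + √2))*97 = (6 + 2*(-4 + √2)/5)*97 = (6 + (-8/5 + 2*√2/5))*97 = (22/5 + 2*√2/5)*97 = 2134/5 + 194*√2/5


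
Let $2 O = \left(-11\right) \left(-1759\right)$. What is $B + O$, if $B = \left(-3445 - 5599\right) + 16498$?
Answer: $\frac{34257}{2} \approx 17129.0$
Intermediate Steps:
$O = \frac{19349}{2}$ ($O = \frac{\left(-11\right) \left(-1759\right)}{2} = \frac{1}{2} \cdot 19349 = \frac{19349}{2} \approx 9674.5$)
$B = 7454$ ($B = -9044 + 16498 = 7454$)
$B + O = 7454 + \frac{19349}{2} = \frac{34257}{2}$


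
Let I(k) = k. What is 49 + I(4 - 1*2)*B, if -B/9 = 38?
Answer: -635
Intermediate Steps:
B = -342 (B = -9*38 = -342)
49 + I(4 - 1*2)*B = 49 + (4 - 1*2)*(-342) = 49 + (4 - 2)*(-342) = 49 + 2*(-342) = 49 - 684 = -635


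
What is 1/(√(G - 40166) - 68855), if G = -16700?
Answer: -68855/4741067891 - I*√56866/4741067891 ≈ -1.4523e-5 - 5.0298e-8*I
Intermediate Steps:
1/(√(G - 40166) - 68855) = 1/(√(-16700 - 40166) - 68855) = 1/(√(-56866) - 68855) = 1/(I*√56866 - 68855) = 1/(-68855 + I*√56866)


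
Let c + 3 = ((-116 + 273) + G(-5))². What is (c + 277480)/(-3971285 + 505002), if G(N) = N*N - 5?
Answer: -308806/3466283 ≈ -0.089089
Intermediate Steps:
G(N) = -5 + N² (G(N) = N² - 5 = -5 + N²)
c = 31326 (c = -3 + ((-116 + 273) + (-5 + (-5)²))² = -3 + (157 + (-5 + 25))² = -3 + (157 + 20)² = -3 + 177² = -3 + 31329 = 31326)
(c + 277480)/(-3971285 + 505002) = (31326 + 277480)/(-3971285 + 505002) = 308806/(-3466283) = 308806*(-1/3466283) = -308806/3466283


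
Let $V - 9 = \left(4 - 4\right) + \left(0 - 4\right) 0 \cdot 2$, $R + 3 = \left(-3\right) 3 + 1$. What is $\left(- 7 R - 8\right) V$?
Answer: $621$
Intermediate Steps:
$R = -11$ ($R = -3 + \left(\left(-3\right) 3 + 1\right) = -3 + \left(-9 + 1\right) = -3 - 8 = -11$)
$V = 9$ ($V = 9 + \left(\left(4 - 4\right) + \left(0 - 4\right) 0 \cdot 2\right) = 9 + \left(\left(4 - 4\right) + \left(-4\right) 0 \cdot 2\right) = 9 + \left(0 + 0 \cdot 2\right) = 9 + \left(0 + 0\right) = 9 + 0 = 9$)
$\left(- 7 R - 8\right) V = \left(\left(-7\right) \left(-11\right) - 8\right) 9 = \left(77 - 8\right) 9 = 69 \cdot 9 = 621$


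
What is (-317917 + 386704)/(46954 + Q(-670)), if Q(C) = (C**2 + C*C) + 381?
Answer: 7643/105015 ≈ 0.072780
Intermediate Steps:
Q(C) = 381 + 2*C**2 (Q(C) = (C**2 + C**2) + 381 = 2*C**2 + 381 = 381 + 2*C**2)
(-317917 + 386704)/(46954 + Q(-670)) = (-317917 + 386704)/(46954 + (381 + 2*(-670)**2)) = 68787/(46954 + (381 + 2*448900)) = 68787/(46954 + (381 + 897800)) = 68787/(46954 + 898181) = 68787/945135 = 68787*(1/945135) = 7643/105015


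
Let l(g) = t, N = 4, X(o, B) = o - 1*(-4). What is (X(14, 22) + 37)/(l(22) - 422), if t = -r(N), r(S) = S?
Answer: -55/426 ≈ -0.12911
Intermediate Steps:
X(o, B) = 4 + o (X(o, B) = o + 4 = 4 + o)
t = -4 (t = -1*4 = -4)
l(g) = -4
(X(14, 22) + 37)/(l(22) - 422) = ((4 + 14) + 37)/(-4 - 422) = (18 + 37)/(-426) = 55*(-1/426) = -55/426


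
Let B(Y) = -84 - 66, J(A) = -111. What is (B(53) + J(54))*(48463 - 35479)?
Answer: -3388824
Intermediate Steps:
B(Y) = -150
(B(53) + J(54))*(48463 - 35479) = (-150 - 111)*(48463 - 35479) = -261*12984 = -3388824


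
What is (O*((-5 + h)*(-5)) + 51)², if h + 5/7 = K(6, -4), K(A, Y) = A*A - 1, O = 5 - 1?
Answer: 14010049/49 ≈ 2.8592e+5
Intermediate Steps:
O = 4
K(A, Y) = -1 + A² (K(A, Y) = A² - 1 = -1 + A²)
h = 240/7 (h = -5/7 + (-1 + 6²) = -5/7 + (-1 + 36) = -5/7 + 35 = 240/7 ≈ 34.286)
(O*((-5 + h)*(-5)) + 51)² = (4*((-5 + 240/7)*(-5)) + 51)² = (4*((205/7)*(-5)) + 51)² = (4*(-1025/7) + 51)² = (-4100/7 + 51)² = (-3743/7)² = 14010049/49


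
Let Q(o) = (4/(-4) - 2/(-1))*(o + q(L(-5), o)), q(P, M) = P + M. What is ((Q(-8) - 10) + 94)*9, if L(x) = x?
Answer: 567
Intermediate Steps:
q(P, M) = M + P
Q(o) = -5 + 2*o (Q(o) = (4/(-4) - 2/(-1))*(o + (o - 5)) = (4*(-¼) - 2*(-1))*(o + (-5 + o)) = (-1 + 2)*(-5 + 2*o) = 1*(-5 + 2*o) = -5 + 2*o)
((Q(-8) - 10) + 94)*9 = (((-5 + 2*(-8)) - 10) + 94)*9 = (((-5 - 16) - 10) + 94)*9 = ((-21 - 10) + 94)*9 = (-31 + 94)*9 = 63*9 = 567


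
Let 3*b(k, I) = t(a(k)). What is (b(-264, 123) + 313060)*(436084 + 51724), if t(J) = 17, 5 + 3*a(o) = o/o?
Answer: 458147810176/3 ≈ 1.5272e+11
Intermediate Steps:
a(o) = -4/3 (a(o) = -5/3 + (o/o)/3 = -5/3 + (⅓)*1 = -5/3 + ⅓ = -4/3)
b(k, I) = 17/3 (b(k, I) = (⅓)*17 = 17/3)
(b(-264, 123) + 313060)*(436084 + 51724) = (17/3 + 313060)*(436084 + 51724) = (939197/3)*487808 = 458147810176/3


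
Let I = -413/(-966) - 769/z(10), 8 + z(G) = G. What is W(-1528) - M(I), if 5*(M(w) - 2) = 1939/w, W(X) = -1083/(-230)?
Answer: 22664509/6095230 ≈ 3.7184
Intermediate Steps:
z(G) = -8 + G
W(X) = 1083/230 (W(X) = -1083*(-1/230) = 1083/230)
I = -26501/69 (I = -413/(-966) - 769/(-8 + 10) = -413*(-1/966) - 769/2 = 59/138 - 769*1/2 = 59/138 - 769/2 = -26501/69 ≈ -384.07)
M(w) = 2 + 1939/(5*w) (M(w) = 2 + (1939/w)/5 = 2 + 1939/(5*w))
W(-1528) - M(I) = 1083/230 - (2 + 1939/(5*(-26501/69))) = 1083/230 - (2 + (1939/5)*(-69/26501)) = 1083/230 - (2 - 133791/132505) = 1083/230 - 1*131219/132505 = 1083/230 - 131219/132505 = 22664509/6095230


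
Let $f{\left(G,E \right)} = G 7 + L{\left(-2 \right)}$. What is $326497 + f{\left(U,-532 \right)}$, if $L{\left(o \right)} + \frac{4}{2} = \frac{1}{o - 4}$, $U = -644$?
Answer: $\frac{1931921}{6} \approx 3.2199 \cdot 10^{5}$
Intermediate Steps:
$L{\left(o \right)} = -2 + \frac{1}{-4 + o}$ ($L{\left(o \right)} = -2 + \frac{1}{o - 4} = -2 + \frac{1}{-4 + o}$)
$f{\left(G,E \right)} = - \frac{13}{6} + 7 G$ ($f{\left(G,E \right)} = G 7 + \frac{9 - -4}{-4 - 2} = 7 G + \frac{9 + 4}{-6} = 7 G - \frac{13}{6} = - \frac{13}{6} + 7 G$)
$326497 + f{\left(U,-532 \right)} = 326497 + \left(- \frac{13}{6} + 7 \left(-644\right)\right) = 326497 - \frac{27061}{6} = \frac{1931921}{6}$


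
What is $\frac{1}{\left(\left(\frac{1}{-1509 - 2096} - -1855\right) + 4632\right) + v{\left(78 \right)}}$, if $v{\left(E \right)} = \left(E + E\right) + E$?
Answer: $\frac{3605}{24229204} \approx 0.00014879$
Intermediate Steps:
$v{\left(E \right)} = 3 E$ ($v{\left(E \right)} = 2 E + E = 3 E$)
$\frac{1}{\left(\left(\frac{1}{-1509 - 2096} - -1855\right) + 4632\right) + v{\left(78 \right)}} = \frac{1}{\left(\left(\frac{1}{-1509 - 2096} - -1855\right) + 4632\right) + 3 \cdot 78} = \frac{1}{\left(\left(\frac{1}{-3605} + 1855\right) + 4632\right) + 234} = \frac{1}{\left(\left(- \frac{1}{3605} + 1855\right) + 4632\right) + 234} = \frac{1}{\left(\frac{6687274}{3605} + 4632\right) + 234} = \frac{1}{\frac{23385634}{3605} + 234} = \frac{1}{\frac{24229204}{3605}} = \frac{3605}{24229204}$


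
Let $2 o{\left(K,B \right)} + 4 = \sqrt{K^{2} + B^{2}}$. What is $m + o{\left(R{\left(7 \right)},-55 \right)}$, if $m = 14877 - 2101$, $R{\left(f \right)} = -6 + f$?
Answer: $12774 + \frac{\sqrt{3026}}{2} \approx 12802.0$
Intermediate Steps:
$m = 12776$
$o{\left(K,B \right)} = -2 + \frac{\sqrt{B^{2} + K^{2}}}{2}$ ($o{\left(K,B \right)} = -2 + \frac{\sqrt{K^{2} + B^{2}}}{2} = -2 + \frac{\sqrt{B^{2} + K^{2}}}{2}$)
$m + o{\left(R{\left(7 \right)},-55 \right)} = 12776 - \left(2 - \frac{\sqrt{\left(-55\right)^{2} + \left(-6 + 7\right)^{2}}}{2}\right) = 12776 - \left(2 - \frac{\sqrt{3025 + 1^{2}}}{2}\right) = 12776 - \left(2 - \frac{\sqrt{3025 + 1}}{2}\right) = 12776 - \left(2 - \frac{\sqrt{3026}}{2}\right) = 12774 + \frac{\sqrt{3026}}{2}$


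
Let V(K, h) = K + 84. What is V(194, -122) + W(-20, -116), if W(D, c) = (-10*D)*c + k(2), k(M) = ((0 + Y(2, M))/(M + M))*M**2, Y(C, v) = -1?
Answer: -22923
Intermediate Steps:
V(K, h) = 84 + K
k(M) = -M/2 (k(M) = ((0 - 1)/(M + M))*M**2 = (-1/(2*M))*M**2 = -M/2)
W(D, c) = -1 - 10*D*c (W(D, c) = (-10*D)*c - 1/2*2 = -10*D*c - 1 = -1 - 10*D*c)
V(194, -122) + W(-20, -116) = (84 + 194) + (-1 - 10*(-20)*(-116)) = 278 + (-1 - 23200) = 278 - 23201 = -22923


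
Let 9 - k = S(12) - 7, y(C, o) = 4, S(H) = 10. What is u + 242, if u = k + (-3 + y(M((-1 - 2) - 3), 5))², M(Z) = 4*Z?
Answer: 249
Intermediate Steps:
k = 6 (k = 9 - (10 - 7) = 9 - 1*3 = 9 - 3 = 6)
u = 7 (u = 6 + (-3 + 4)² = 6 + 1² = 6 + 1 = 7)
u + 242 = 7 + 242 = 249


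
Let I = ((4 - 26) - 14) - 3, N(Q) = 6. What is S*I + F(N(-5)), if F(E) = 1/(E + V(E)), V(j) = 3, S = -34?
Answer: 11935/9 ≈ 1326.1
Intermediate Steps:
I = -39 (I = (-22 - 14) - 3 = -36 - 3 = -39)
F(E) = 1/(3 + E) (F(E) = 1/(E + 3) = 1/(3 + E))
S*I + F(N(-5)) = -34*(-39) + 1/(3 + 6) = 1326 + 1/9 = 11935/9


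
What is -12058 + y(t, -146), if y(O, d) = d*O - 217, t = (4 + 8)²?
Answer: -33299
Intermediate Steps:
t = 144 (t = 12² = 144)
y(O, d) = -217 + O*d (y(O, d) = O*d - 217 = -217 + O*d)
-12058 + y(t, -146) = -12058 + (-217 + 144*(-146)) = -12058 + (-217 - 21024) = -12058 - 21241 = -33299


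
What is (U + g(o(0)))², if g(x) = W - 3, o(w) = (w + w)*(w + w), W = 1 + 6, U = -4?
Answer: 0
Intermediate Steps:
W = 7
o(w) = 4*w² (o(w) = (2*w)*(2*w) = 4*w²)
g(x) = 4 (g(x) = 7 - 3 = 4)
(U + g(o(0)))² = (-4 + 4)² = 0² = 0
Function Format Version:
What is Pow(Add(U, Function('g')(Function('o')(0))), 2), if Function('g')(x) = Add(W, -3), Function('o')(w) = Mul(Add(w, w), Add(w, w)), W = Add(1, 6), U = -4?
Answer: 0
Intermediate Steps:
W = 7
Function('o')(w) = Mul(4, Pow(w, 2)) (Function('o')(w) = Mul(Mul(2, w), Mul(2, w)) = Mul(4, Pow(w, 2)))
Function('g')(x) = 4 (Function('g')(x) = Add(7, -3) = 4)
Pow(Add(U, Function('g')(Function('o')(0))), 2) = Pow(Add(-4, 4), 2) = Pow(0, 2) = 0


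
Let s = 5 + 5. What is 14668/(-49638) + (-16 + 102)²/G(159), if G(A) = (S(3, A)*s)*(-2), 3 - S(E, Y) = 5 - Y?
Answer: -51647521/19482915 ≈ -2.6509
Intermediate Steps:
S(E, Y) = -2 + Y (S(E, Y) = 3 - (5 - Y) = 3 + (-5 + Y) = -2 + Y)
s = 10
G(A) = 40 - 20*A (G(A) = ((-2 + A)*10)*(-2) = (-20 + 10*A)*(-2) = 40 - 20*A)
14668/(-49638) + (-16 + 102)²/G(159) = 14668/(-49638) + (-16 + 102)²/(40 - 20*159) = 14668*(-1/49638) + 86²/(40 - 3180) = -7334/24819 + 7396/(-3140) = -7334/24819 + 7396*(-1/3140) = -7334/24819 - 1849/785 = -51647521/19482915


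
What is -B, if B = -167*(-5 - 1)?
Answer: -1002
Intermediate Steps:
B = 1002 (B = -167*(-6) = 1002)
-B = -1*1002 = -1002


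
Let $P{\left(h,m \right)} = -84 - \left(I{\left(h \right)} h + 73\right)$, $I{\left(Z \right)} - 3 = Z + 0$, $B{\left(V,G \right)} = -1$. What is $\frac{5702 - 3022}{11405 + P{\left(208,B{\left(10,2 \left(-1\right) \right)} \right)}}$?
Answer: $- \frac{67}{816} \approx -0.082108$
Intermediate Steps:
$I{\left(Z \right)} = 3 + Z$ ($I{\left(Z \right)} = 3 + \left(Z + 0\right) = 3 + Z$)
$P{\left(h,m \right)} = -157 - h \left(3 + h\right)$ ($P{\left(h,m \right)} = -84 - \left(\left(3 + h\right) h + 73\right) = -84 - \left(h \left(3 + h\right) + 73\right) = -84 - \left(73 + h \left(3 + h\right)\right) = -157 - h \left(3 + h\right)$)
$\frac{5702 - 3022}{11405 + P{\left(208,B{\left(10,2 \left(-1\right) \right)} \right)}} = \frac{5702 - 3022}{11405 - \left(157 + 208 \left(3 + 208\right)\right)} = \frac{2680}{11405 - \left(157 + 208 \cdot 211\right)} = \frac{2680}{11405 - 44045} = \frac{2680}{-32640} = 2680 \left(- \frac{1}{32640}\right) = - \frac{67}{816}$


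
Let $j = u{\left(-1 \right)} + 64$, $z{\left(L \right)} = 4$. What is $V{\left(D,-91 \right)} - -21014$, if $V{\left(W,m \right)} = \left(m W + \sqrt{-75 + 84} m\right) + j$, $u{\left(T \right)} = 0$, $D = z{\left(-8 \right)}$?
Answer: $20441$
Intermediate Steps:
$D = 4$
$j = 64$ ($j = 0 + 64 = 64$)
$V{\left(W,m \right)} = 64 + 3 m + W m$ ($V{\left(W,m \right)} = \left(m W + \sqrt{-75 + 84} m\right) + 64 = \left(W m + \sqrt{9} m\right) + 64 = \left(W m + 3 m\right) + 64 = \left(3 m + W m\right) + 64 = 64 + 3 m + W m$)
$V{\left(D,-91 \right)} - -21014 = \left(64 + 3 \left(-91\right) + 4 \left(-91\right)\right) - -21014 = \left(64 - 273 - 364\right) + 21014 = -573 + 21014 = 20441$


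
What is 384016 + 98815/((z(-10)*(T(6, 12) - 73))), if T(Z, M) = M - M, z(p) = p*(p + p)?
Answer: 1121306957/2920 ≈ 3.8401e+5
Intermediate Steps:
z(p) = 2*p² (z(p) = p*(2*p) = 2*p²)
T(Z, M) = 0
384016 + 98815/((z(-10)*(T(6, 12) - 73))) = 384016 + 98815/(((2*(-10)²)*(0 - 73))) = 384016 + 98815/(((2*100)*(-73))) = 384016 + 98815/((200*(-73))) = 384016 + 98815/(-14600) = 384016 + 98815*(-1/14600) = 384016 - 19763/2920 = 1121306957/2920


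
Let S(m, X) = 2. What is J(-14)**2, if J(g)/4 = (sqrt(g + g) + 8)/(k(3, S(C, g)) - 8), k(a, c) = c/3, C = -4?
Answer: 1296/121 + 1152*I*sqrt(7)/121 ≈ 10.711 + 25.189*I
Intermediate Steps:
k(a, c) = c/3 (k(a, c) = c*(1/3) = c/3)
J(g) = -48/11 - 6*sqrt(2)*sqrt(g)/11 (J(g) = 4*((sqrt(g + g) + 8)/((1/3)*2 - 8)) = 4*((sqrt(2*g) + 8)/(2/3 - 8)) = 4*((sqrt(2)*sqrt(g) + 8)/(-22/3)) = 4*((8 + sqrt(2)*sqrt(g))*(-3/22)) = 4*(-12/11 - 3*sqrt(2)*sqrt(g)/22) = -48/11 - 6*sqrt(2)*sqrt(g)/11)
J(-14)**2 = (-48/11 - 6*sqrt(2)*sqrt(-14)/11)**2 = (-48/11 - 6*sqrt(2)*I*sqrt(14)/11)**2 = (-48/11 - 12*I*sqrt(7)/11)**2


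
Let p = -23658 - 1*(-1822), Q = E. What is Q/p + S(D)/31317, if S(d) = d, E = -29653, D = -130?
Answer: 71215717/52602924 ≈ 1.3538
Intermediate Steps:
Q = -29653
p = -21836 (p = -23658 + 1822 = -21836)
Q/p + S(D)/31317 = -29653/(-21836) - 130/31317 = -29653*(-1/21836) - 130*1/31317 = 29653/21836 - 10/2409 = 71215717/52602924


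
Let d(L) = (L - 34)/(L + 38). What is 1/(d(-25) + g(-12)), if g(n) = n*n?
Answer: 13/1813 ≈ 0.0071704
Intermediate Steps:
g(n) = n**2
d(L) = (-34 + L)/(38 + L)
1/(d(-25) + g(-12)) = 1/((-34 - 25)/(38 - 25) + (-12)**2) = 1/(-59/13 + 144) = 1/(1813/13) = 13/1813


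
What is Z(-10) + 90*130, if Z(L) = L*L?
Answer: 11800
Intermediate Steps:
Z(L) = L**2
Z(-10) + 90*130 = (-10)**2 + 90*130 = 100 + 11700 = 11800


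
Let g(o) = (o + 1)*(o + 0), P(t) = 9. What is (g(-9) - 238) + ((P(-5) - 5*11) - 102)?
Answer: -314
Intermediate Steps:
g(o) = o*(1 + o) (g(o) = (1 + o)*o = o*(1 + o))
(g(-9) - 238) + ((P(-5) - 5*11) - 102) = (-9*(1 - 9) - 238) + ((9 - 5*11) - 102) = (-9*(-8) - 238) + ((9 - 55) - 102) = (72 - 238) + (-46 - 102) = -166 - 148 = -314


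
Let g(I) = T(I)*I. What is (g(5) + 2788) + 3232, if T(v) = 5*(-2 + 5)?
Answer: 6095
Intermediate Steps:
T(v) = 15 (T(v) = 5*3 = 15)
g(I) = 15*I
(g(5) + 2788) + 3232 = (15*5 + 2788) + 3232 = (75 + 2788) + 3232 = 2863 + 3232 = 6095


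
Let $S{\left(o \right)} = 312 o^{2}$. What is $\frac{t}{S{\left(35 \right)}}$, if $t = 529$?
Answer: $\frac{529}{382200} \approx 0.0013841$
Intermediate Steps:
$\frac{t}{S{\left(35 \right)}} = \frac{529}{312 \cdot 35^{2}} = \frac{529}{312 \cdot 1225} = \frac{529}{382200}$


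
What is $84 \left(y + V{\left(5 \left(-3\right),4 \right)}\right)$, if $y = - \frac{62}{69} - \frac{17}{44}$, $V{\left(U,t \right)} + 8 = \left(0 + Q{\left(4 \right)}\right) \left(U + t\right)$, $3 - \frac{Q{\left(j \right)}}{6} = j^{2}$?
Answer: $\frac{18036893}{253} \approx 71292.0$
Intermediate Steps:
$Q{\left(j \right)} = 18 - 6 j^{2}$
$V{\left(U,t \right)} = -8 - 78 U - 78 t$ ($V{\left(U,t \right)} = -8 + \left(0 + \left(18 - 6 \cdot 4^{2}\right)\right) \left(U + t\right) = -8 + \left(0 + \left(18 - 96\right)\right) \left(U + t\right) = -8 + \left(0 - 78\right) \left(U + t\right) = -8 - 78 \left(U + t\right) = -8 - \left(78 U + 78 t\right) = -8 - 78 U - 78 t$)
$y = - \frac{3901}{3036}$ ($y = \left(-62\right) \frac{1}{69} - \frac{17}{44} = - \frac{62}{69} - \frac{17}{44} = - \frac{3901}{3036} \approx -1.2849$)
$84 \left(y + V{\left(5 \left(-3\right),4 \right)}\right) = 84 \left(- \frac{3901}{3036} - \left(320 + 78 \cdot 5 \left(-3\right)\right)\right) = 84 \left(- \frac{3901}{3036} - -850\right) = 84 \left(- \frac{3901}{3036} + 850\right) = 84 \cdot \frac{2576699}{3036} = \frac{18036893}{253}$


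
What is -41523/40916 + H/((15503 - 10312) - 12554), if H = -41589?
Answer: 1395921675/301264508 ≈ 4.6335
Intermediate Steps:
-41523/40916 + H/((15503 - 10312) - 12554) = -41523/40916 - 41589/((15503 - 10312) - 12554) = -41523*1/40916 - 41589/(5191 - 12554) = -41523/40916 - 41589/(-7363) = -41523/40916 - 41589*(-1/7363) = -41523/40916 + 41589/7363 = 1395921675/301264508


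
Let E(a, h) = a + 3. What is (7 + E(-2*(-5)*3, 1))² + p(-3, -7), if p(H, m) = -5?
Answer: 1595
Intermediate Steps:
E(a, h) = 3 + a
(7 + E(-2*(-5)*3, 1))² + p(-3, -7) = (7 + (3 - 2*(-5)*3))² - 5 = (7 + (3 + 10*3))² - 5 = (7 + (3 + 30))² - 5 = (7 + 33)² - 5 = 40² - 5 = 1600 - 5 = 1595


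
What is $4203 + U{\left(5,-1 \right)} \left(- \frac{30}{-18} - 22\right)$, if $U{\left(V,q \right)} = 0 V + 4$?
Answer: $\frac{12365}{3} \approx 4121.7$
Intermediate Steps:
$U{\left(V,q \right)} = 4$ ($U{\left(V,q \right)} = 0 + 4 = 4$)
$4203 + U{\left(5,-1 \right)} \left(- \frac{30}{-18} - 22\right) = 4203 + 4 \left(- \frac{30}{-18} - 22\right) = 4203 + 4 \left(\left(-30\right) \left(- \frac{1}{18}\right) - 22\right) = 4203 + 4 \left(\frac{5}{3} - 22\right) = 4203 + 4 \left(- \frac{61}{3}\right) = 4203 - \frac{244}{3} = \frac{12365}{3}$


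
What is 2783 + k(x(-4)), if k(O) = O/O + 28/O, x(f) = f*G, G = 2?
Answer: 5561/2 ≈ 2780.5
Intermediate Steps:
x(f) = 2*f (x(f) = f*2 = 2*f)
k(O) = 1 + 28/O
2783 + k(x(-4)) = 2783 + (28 + 2*(-4))/((2*(-4))) = 2783 + (28 - 8)/(-8) = 2783 - ⅛*20 = 2783 - 5/2 = 5561/2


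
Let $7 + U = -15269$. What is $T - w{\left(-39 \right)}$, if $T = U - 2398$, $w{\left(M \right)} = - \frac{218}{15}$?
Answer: $- \frac{264892}{15} \approx -17659.0$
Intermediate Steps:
$U = -15276$ ($U = -7 - 15269 = -15276$)
$w{\left(M \right)} = - \frac{218}{15}$ ($w{\left(M \right)} = \left(-218\right) \frac{1}{15} = - \frac{218}{15}$)
$T = -17674$ ($T = -15276 - 2398 = -17674$)
$T - w{\left(-39 \right)} = -17674 - - \frac{218}{15} = -17674 + \frac{218}{15} = - \frac{264892}{15}$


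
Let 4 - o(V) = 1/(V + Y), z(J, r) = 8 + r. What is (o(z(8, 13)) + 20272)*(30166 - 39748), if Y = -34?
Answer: -2525709798/13 ≈ -1.9429e+8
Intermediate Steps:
o(V) = 4 - 1/(-34 + V) (o(V) = 4 - 1/(V - 34) = 4 - 1/(-34 + V))
(o(z(8, 13)) + 20272)*(30166 - 39748) = ((-137 + 4*(8 + 13))/(-34 + (8 + 13)) + 20272)*(30166 - 39748) = ((-137 + 4*21)/(-34 + 21) + 20272)*(-9582) = ((-137 + 84)/(-13) + 20272)*(-9582) = (-1/13*(-53) + 20272)*(-9582) = (53/13 + 20272)*(-9582) = (263589/13)*(-9582) = -2525709798/13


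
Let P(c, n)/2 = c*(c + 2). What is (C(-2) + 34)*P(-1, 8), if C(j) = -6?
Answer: -56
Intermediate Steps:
P(c, n) = 2*c*(2 + c) (P(c, n) = 2*(c*(c + 2)) = 2*(c*(2 + c)) = 2*c*(2 + c))
(C(-2) + 34)*P(-1, 8) = (-6 + 34)*(2*(-1)*(2 - 1)) = 28*(2*(-1)*1) = 28*(-2) = -56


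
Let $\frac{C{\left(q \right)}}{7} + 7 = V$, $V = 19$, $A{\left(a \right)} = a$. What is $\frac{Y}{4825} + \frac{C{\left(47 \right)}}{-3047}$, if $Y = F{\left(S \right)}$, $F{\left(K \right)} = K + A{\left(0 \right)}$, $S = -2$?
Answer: $- \frac{411394}{14701775} \approx -0.027983$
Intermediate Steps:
$C{\left(q \right)} = 84$ ($C{\left(q \right)} = -49 + 7 \cdot 19 = -49 + 133 = 84$)
$F{\left(K \right)} = K$ ($F{\left(K \right)} = K + 0 = K$)
$Y = -2$
$\frac{Y}{4825} + \frac{C{\left(47 \right)}}{-3047} = - \frac{2}{4825} + \frac{84}{-3047} = \left(-2\right) \frac{1}{4825} + 84 \left(- \frac{1}{3047}\right) = - \frac{2}{4825} - \frac{84}{3047} = - \frac{411394}{14701775}$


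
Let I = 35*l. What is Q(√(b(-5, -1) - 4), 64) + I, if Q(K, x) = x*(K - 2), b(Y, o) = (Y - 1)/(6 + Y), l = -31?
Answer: -1213 + 64*I*√10 ≈ -1213.0 + 202.39*I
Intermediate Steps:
b(Y, o) = (-1 + Y)/(6 + Y)
I = -1085 (I = 35*(-31) = -1085)
Q(K, x) = x*(-2 + K)
Q(√(b(-5, -1) - 4), 64) + I = 64*(-2 + √((-1 - 5)/(6 - 5) - 4)) - 1085 = 64*(-2 + √(-6/1 - 4)) - 1085 = 64*(-2 + √(1*(-6) - 4)) - 1085 = 64*(-2 + √(-6 - 4)) - 1085 = 64*(-2 + √(-10)) - 1085 = 64*(-2 + I*√10) - 1085 = (-128 + 64*I*√10) - 1085 = -1213 + 64*I*√10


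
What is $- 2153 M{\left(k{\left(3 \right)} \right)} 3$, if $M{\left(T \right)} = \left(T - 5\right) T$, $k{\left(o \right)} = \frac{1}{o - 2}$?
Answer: $25836$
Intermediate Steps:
$k{\left(o \right)} = \frac{1}{-2 + o}$
$M{\left(T \right)} = T \left(-5 + T\right)$ ($M{\left(T \right)} = \left(-5 + T\right) T = T \left(-5 + T\right)$)
$- 2153 M{\left(k{\left(3 \right)} \right)} 3 = - 2153 \frac{-5 + \frac{1}{-2 + 3}}{-2 + 3} \cdot 3 = - 2153 \frac{-5 + 1^{-1}}{1} \cdot 3 = - 2153 \cdot 1 \left(-5 + 1\right) 3 = - 2153 \cdot 1 \left(-4\right) 3 = - 2153 \left(\left(-4\right) 3\right) = \left(-2153\right) \left(-12\right) = 25836$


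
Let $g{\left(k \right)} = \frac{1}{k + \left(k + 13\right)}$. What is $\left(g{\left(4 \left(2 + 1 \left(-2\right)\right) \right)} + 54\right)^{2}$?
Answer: $\frac{494209}{169} \approx 2924.3$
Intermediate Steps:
$g{\left(k \right)} = \frac{1}{13 + 2 k}$ ($g{\left(k \right)} = \frac{1}{k + \left(13 + k\right)} = \frac{1}{13 + 2 k}$)
$\left(g{\left(4 \left(2 + 1 \left(-2\right)\right) \right)} + 54\right)^{2} = \left(\frac{1}{13 + 2 \cdot 4 \left(2 + 1 \left(-2\right)\right)} + 54\right)^{2} = \left(\frac{1}{13 + 2 \cdot 4 \left(2 - 2\right)} + 54\right)^{2} = \left(\frac{1}{13 + 2 \cdot 4 \cdot 0} + 54\right)^{2} = \left(\frac{1}{13 + 2 \cdot 0} + 54\right)^{2} = \left(\frac{1}{13 + 0} + 54\right)^{2} = \left(\frac{1}{13} + 54\right)^{2} = \left(\frac{703}{13}\right)^{2} = \frac{494209}{169}$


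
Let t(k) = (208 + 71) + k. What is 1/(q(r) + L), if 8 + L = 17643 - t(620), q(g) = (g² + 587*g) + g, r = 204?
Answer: 1/178304 ≈ 5.6084e-6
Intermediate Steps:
t(k) = 279 + k
q(g) = g² + 588*g
L = 16736 (L = -8 + (17643 - (279 + 620)) = -8 + (17643 - 1*899) = -8 + (17643 - 899) = -8 + 16744 = 16736)
1/(q(r) + L) = 1/(204*(588 + 204) + 16736) = 1/(204*792 + 16736) = 1/(161568 + 16736) = 1/178304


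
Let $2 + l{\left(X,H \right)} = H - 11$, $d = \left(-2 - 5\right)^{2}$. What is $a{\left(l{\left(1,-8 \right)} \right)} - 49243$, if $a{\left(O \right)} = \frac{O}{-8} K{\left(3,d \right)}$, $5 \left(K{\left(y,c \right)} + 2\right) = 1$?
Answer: $- \frac{1969909}{40} \approx -49248.0$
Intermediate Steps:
$d = 49$ ($d = \left(-7\right)^{2} = 49$)
$K{\left(y,c \right)} = - \frac{9}{5}$ ($K{\left(y,c \right)} = -2 + \frac{1}{5} \cdot 1 = -2 + \frac{1}{5} = - \frac{9}{5}$)
$l{\left(X,H \right)} = -13 + H$ ($l{\left(X,H \right)} = -2 + \left(H - 11\right) = -2 + \left(-11 + H\right) = -13 + H$)
$a{\left(O \right)} = \frac{9 O}{40}$ ($a{\left(O \right)} = \frac{O}{-8} \left(- \frac{9}{5}\right) = O \left(- \frac{1}{8}\right) \left(- \frac{9}{5}\right) = - \frac{O}{8} \left(- \frac{9}{5}\right) = \frac{9 O}{40}$)
$a{\left(l{\left(1,-8 \right)} \right)} - 49243 = \frac{9 \left(-13 - 8\right)}{40} - 49243 = \frac{9}{40} \left(-21\right) - 49243 = - \frac{189}{40} - 49243 = - \frac{1969909}{40}$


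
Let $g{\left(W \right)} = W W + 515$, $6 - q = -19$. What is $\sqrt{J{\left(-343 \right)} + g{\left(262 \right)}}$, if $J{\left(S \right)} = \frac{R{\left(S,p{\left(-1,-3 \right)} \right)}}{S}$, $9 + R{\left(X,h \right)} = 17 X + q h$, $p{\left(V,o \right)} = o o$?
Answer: $\frac{4 \sqrt{10380629}}{49} \approx 263.01$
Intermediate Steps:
$q = 25$ ($q = 6 - -19 = 6 + 19 = 25$)
$p{\left(V,o \right)} = o^{2}$
$g{\left(W \right)} = 515 + W^{2}$ ($g{\left(W \right)} = W^{2} + 515 = 515 + W^{2}$)
$R{\left(X,h \right)} = -9 + 17 X + 25 h$ ($R{\left(X,h \right)} = -9 + \left(17 X + 25 h\right) = -9 + 17 X + 25 h$)
$J{\left(S \right)} = \frac{216 + 17 S}{S}$ ($J{\left(S \right)} = \frac{-9 + 17 S + 25 \left(-3\right)^{2}}{S} = \frac{-9 + 17 S + 25 \cdot 9}{S} = \frac{-9 + 17 S + 225}{S} = \frac{216 + 17 S}{S}$)
$\sqrt{J{\left(-343 \right)} + g{\left(262 \right)}} = \sqrt{\left(17 + \frac{216}{-343}\right) + \left(515 + 262^{2}\right)} = \sqrt{\left(17 + 216 \left(- \frac{1}{343}\right)\right) + \left(515 + 68644\right)} = \sqrt{\left(17 - \frac{216}{343}\right) + 69159} = \sqrt{\frac{5615}{343} + 69159} = \sqrt{\frac{23727152}{343}} = \frac{4 \sqrt{10380629}}{49}$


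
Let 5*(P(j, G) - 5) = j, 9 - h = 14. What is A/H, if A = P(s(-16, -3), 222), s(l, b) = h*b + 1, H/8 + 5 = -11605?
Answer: -41/464400 ≈ -8.8286e-5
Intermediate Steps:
H = -92880 (H = -40 + 8*(-11605) = -40 - 92840 = -92880)
h = -5 (h = 9 - 1*14 = 9 - 14 = -5)
s(l, b) = 1 - 5*b (s(l, b) = -5*b + 1 = 1 - 5*b)
P(j, G) = 5 + j/5
A = 41/5 (A = 5 + (1 - 5*(-3))/5 = 5 + (1 + 15)/5 = 5 + (⅕)*16 = 5 + 16/5 = 41/5 ≈ 8.2000)
A/H = (41/5)/(-92880) = (41/5)*(-1/92880) = -41/464400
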